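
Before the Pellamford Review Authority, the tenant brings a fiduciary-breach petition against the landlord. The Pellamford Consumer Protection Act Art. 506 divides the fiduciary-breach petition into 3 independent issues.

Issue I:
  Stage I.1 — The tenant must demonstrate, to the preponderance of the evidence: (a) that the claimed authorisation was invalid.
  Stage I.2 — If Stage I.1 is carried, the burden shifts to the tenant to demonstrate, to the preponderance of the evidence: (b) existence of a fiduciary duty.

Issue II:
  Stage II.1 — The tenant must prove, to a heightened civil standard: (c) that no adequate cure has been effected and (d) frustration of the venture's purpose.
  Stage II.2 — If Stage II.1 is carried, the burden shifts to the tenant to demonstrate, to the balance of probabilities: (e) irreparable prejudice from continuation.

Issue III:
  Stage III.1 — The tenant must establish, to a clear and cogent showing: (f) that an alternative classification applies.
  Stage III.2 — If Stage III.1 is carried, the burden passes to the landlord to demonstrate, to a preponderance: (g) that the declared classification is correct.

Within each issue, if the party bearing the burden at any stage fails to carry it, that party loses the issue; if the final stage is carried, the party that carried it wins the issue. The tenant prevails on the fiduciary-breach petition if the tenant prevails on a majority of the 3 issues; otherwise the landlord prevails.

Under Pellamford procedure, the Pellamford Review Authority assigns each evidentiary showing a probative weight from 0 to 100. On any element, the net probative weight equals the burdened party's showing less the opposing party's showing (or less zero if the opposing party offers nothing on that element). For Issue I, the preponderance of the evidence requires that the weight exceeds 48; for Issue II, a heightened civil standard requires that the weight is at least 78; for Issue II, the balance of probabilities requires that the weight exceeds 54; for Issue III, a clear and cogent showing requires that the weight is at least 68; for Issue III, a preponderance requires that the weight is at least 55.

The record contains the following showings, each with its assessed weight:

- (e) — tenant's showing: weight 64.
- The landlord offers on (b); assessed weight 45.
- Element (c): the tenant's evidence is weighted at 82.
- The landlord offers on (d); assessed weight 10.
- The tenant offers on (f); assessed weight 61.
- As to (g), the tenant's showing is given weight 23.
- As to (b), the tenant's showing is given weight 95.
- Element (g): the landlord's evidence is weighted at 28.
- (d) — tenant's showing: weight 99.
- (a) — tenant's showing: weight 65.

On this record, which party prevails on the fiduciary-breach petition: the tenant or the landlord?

— Issue I —
At Stage I.1 the tenant must meet the preponderance of the evidence (weight exceeds 48): on (a) the weight is 65, > 48, so (a) meets the standard.
  Stage I.1 is satisfied; the tenant continues to bear the burden.
At Stage I.2 the tenant must meet the preponderance of the evidence (weight exceeds 48): on (b) the weight is 95 less the opposing 45 gives net 50, which does exceed 48, so (b) meets the standard.
  All elements met at the final stage.
With every stage satisfied, the tenant prevails on this issue.
— Issue II —
Stage II.1 — burden on tenant; standard: a heightened civil standard (weight is at least 78).
    (c): 82 ≥ 78 [met]
    (d): 99 − 10 = 89 ≥ 78 [met]
  All elements met. The tenant retains the burden for Stage II.2.
Stage II.2 — burden on tenant; standard: the balance of probabilities (weight exceeds 54).
    (e): 64 > 54 [met]
  Stage II.2 carried; the final stage is satisfied.
All stages carried — the tenant prevails on this issue.
— Issue III —
Stage III.1 (tenant, a clear and cogent showing, weight is at least 68): (f) 61 < 68 — fails.
  The tenant does not carry Stage III.1.
The analysis ends at Stage III.1; the landlord prevails on this issue.
Per-issue: Issue I → tenant; Issue II → tenant; Issue III → landlord. The tenant must prevail on a majority of issues; overall, the tenant prevails.

tenant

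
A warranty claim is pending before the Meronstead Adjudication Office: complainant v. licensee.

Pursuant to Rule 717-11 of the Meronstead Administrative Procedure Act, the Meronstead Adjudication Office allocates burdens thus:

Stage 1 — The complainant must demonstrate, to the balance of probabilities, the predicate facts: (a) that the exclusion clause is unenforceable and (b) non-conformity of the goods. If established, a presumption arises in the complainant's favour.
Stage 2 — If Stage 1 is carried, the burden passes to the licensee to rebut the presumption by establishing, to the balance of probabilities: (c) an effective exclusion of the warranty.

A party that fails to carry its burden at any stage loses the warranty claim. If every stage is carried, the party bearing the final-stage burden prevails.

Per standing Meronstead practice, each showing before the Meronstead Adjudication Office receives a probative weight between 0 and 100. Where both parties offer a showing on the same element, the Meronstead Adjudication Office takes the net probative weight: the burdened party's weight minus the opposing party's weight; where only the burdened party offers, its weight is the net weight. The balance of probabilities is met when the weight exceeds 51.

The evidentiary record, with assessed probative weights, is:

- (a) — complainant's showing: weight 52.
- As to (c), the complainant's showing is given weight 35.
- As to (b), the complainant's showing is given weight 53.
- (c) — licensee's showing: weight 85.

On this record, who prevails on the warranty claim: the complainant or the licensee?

complainant

Stage 1 (complainant, the balance of probabilities, weight exceeds 51): (a) 52 > 51 — meets; (b) 53 > 51 — meets.
  Stage 1 carried; the burden shifts to the licensee.
Stage 2 (licensee, the balance of probabilities, weight exceeds 51): (c) net 85−35=50 ≤ 51 — fails.
  The licensee does not carry Stage 2.
The complainant prevails.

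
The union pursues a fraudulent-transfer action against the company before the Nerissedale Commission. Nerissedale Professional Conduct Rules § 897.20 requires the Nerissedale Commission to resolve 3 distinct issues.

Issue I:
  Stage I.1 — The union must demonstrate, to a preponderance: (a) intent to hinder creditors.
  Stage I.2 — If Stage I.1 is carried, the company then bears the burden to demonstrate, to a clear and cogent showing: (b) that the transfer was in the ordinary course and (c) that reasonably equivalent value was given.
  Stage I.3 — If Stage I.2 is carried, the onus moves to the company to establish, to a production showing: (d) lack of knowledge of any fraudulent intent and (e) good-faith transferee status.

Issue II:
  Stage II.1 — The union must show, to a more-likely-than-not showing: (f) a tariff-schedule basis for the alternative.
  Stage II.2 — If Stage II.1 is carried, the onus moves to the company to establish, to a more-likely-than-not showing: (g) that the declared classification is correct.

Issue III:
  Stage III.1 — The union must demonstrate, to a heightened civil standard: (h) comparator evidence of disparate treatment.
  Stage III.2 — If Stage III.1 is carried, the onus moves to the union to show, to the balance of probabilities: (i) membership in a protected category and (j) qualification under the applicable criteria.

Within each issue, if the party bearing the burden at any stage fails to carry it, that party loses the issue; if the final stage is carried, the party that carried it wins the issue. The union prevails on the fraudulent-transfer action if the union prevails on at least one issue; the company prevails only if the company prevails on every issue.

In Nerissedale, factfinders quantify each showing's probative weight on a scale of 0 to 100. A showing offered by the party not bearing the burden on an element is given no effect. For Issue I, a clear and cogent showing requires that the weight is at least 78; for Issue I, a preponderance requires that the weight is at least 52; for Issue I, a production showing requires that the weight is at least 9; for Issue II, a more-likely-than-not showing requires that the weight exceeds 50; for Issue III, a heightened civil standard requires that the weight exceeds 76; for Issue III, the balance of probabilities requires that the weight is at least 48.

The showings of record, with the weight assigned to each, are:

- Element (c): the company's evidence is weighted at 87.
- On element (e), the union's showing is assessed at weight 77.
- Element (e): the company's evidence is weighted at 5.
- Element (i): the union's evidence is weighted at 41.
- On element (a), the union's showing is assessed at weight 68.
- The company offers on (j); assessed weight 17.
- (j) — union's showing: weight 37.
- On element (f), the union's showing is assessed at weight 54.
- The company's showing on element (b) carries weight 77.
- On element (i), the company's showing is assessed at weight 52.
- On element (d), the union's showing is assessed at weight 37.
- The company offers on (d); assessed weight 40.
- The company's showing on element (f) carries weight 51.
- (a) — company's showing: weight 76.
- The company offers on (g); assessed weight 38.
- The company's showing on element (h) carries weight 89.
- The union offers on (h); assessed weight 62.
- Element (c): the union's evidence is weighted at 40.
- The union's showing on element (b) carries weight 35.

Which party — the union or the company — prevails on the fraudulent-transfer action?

— Issue I —
At Stage I.1 the union must meet a preponderance (weight is at least 52): on (a) the weight is 68 (the company's 76 is given no effect), ≥ 52, so (a) meets the standard.
  The union carries Stage I.1; the company now bears the burden.
At Stage I.2 the company must meet a clear and cogent showing (weight is at least 78): on (b) the weight is 77 (the union's 35 is given no effect), < 78, so (b) does not meet the standard; on (c) the weight is 87 (the union's 40 is given no effect), ≥ 78, so (c) meets the standard.
  Not every element is met, so the company fails to carry Stage I.2.
So the union prevails on this issue.
— Issue II —
At Stage II.1 the union must meet a more-likely-than-not showing (weight exceeds 50): on (f) the weight is 54 (the company's 51 is given no effect), which does exceed 50, so (f) meets the standard.
  Stage II.1 is satisfied; the onus moves to the company.
At Stage II.2 the company must meet a more-likely-than-not showing (weight exceeds 50): on (g) the weight is 38, which does not exceed 50, so (g) does not meet the standard.
  Not every element is met, so the company fails to carry Stage II.2.
The union prevails on this issue.
— Issue III —
At Stage III.1 the union must meet a heightened civil standard (weight exceeds 76): on (h) the weight is 62 (the company's 89 is given no effect), which does not exceed 76, so (h) does not meet the standard.
  The union does not carry Stage III.1.
So the company prevails on this issue.
Per-issue: Issue I → union; Issue II → union; Issue III → company. The union must prevail on at least one issue; overall, the union prevails.

union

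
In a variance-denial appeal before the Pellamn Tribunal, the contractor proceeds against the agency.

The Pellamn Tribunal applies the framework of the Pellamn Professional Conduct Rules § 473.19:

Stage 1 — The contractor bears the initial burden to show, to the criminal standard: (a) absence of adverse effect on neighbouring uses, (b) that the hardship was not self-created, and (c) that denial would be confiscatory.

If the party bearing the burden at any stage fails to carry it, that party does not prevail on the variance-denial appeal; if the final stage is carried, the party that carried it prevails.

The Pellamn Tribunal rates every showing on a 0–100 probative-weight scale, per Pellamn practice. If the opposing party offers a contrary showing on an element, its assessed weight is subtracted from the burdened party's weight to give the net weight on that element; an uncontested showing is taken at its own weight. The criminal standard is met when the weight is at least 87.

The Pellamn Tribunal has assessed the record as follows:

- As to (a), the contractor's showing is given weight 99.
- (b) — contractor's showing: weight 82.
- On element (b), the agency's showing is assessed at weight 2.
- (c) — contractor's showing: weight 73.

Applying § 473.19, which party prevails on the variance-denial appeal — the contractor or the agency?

agency

Stage 1 (contractor, the criminal standard, weight is at least 87): (a) 99 ≥ 87 — meets; (b) net 82−2=80 < 87 — fails; (c) 73 < 87 — fails.
  Stage 1 not carried; the contractor fails its burden.
So the agency prevails.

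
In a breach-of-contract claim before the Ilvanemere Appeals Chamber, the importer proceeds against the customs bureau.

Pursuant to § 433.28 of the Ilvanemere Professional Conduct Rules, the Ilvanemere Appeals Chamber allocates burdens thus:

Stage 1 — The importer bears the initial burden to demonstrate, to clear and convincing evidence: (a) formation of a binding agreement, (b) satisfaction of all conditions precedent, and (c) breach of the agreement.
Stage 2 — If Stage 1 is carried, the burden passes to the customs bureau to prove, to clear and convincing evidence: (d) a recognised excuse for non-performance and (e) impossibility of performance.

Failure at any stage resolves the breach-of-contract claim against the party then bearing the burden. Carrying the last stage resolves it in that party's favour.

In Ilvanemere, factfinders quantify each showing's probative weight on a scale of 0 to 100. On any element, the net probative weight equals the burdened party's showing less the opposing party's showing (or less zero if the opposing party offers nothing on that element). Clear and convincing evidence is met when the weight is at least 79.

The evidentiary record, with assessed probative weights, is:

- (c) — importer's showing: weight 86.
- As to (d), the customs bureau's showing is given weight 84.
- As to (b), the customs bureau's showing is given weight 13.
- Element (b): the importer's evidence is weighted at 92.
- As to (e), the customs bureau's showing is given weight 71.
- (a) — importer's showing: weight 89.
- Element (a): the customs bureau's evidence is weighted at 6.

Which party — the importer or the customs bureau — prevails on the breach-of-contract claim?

At Stage 1 the importer must meet clear and convincing evidence (weight is at least 79): on (a) the weight is 89 less the opposing 6 gives net 83, ≥ 79, so (a) meets the standard; on (b) the weight is 92 less the opposing 13 gives net 79, which does reach 79, so (b) meets the standard; on (c) the weight is 86, ≥ 79, so (c) meets the standard.
  The importer carries Stage 1; the customs bureau now bears the burden.
At Stage 2 the customs bureau must meet clear and convincing evidence (weight is at least 79): on (d) the weight is 84, which does reach 79, so (d) meets the standard; on (e) the weight is 71, which does not reach 79, so (e) does not meet the standard.
  Stage 2 not carried; the customs bureau fails its burden.
The importer prevails.

importer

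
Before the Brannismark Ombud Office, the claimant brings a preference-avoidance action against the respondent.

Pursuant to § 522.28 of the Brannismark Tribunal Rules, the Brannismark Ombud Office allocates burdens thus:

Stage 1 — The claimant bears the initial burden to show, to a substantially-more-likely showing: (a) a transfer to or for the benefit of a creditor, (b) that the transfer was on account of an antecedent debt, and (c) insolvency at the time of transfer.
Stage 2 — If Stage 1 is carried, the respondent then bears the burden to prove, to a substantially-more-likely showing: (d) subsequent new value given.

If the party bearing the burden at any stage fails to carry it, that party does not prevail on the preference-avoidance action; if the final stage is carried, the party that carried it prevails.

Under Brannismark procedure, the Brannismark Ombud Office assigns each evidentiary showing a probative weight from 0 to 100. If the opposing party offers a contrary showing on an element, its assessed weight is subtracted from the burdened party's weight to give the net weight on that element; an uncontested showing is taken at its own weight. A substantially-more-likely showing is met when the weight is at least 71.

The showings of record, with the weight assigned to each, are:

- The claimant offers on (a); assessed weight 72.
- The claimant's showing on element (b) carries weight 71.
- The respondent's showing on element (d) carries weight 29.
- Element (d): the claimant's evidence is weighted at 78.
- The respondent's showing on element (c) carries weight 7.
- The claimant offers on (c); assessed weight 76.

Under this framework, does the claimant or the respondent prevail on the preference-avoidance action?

respondent

At Stage 1 the claimant must meet a substantially-more-likely showing (weight is at least 71): on (a) the weight is 72, ≥ 71, so (a) meets the standard; on (b) the weight is 71, ≥ 71, so (b) meets the standard; on (c) the weight is 76 less the opposing 7 gives net 69, < 71, so (c) does not meet the standard.
  The claimant does not carry Stage 1.
So the respondent prevails.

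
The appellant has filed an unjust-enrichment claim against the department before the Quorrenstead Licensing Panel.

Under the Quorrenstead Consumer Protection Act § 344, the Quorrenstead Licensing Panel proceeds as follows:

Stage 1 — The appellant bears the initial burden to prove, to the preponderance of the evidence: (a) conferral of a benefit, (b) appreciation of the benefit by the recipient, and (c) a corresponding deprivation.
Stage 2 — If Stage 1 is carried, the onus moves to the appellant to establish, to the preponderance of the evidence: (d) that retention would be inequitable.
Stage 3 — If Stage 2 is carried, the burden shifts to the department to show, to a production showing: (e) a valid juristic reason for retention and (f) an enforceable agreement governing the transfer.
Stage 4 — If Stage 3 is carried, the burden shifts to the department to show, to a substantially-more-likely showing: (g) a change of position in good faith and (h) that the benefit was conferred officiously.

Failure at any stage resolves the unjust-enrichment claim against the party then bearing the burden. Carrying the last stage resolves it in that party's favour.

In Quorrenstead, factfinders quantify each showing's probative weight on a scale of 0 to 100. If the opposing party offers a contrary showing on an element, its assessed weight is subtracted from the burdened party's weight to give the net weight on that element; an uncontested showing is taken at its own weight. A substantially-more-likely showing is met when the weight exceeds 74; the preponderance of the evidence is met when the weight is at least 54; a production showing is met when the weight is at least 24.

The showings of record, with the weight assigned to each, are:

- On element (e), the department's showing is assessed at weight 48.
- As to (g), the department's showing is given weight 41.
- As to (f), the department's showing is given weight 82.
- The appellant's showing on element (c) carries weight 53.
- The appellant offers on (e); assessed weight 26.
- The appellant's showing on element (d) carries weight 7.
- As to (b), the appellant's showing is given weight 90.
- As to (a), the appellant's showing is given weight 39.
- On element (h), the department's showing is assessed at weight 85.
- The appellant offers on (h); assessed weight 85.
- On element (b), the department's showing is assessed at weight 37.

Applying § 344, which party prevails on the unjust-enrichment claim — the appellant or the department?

Stage 1 (appellant, the preponderance of the evidence, weight is at least 54): (a) 39 < 54 — fails; (b) net 90−37=53 < 54 — fails; (c) 53 < 54 — fails.
  Not every element is met, so the appellant fails to carry Stage 1.
So the department prevails.

department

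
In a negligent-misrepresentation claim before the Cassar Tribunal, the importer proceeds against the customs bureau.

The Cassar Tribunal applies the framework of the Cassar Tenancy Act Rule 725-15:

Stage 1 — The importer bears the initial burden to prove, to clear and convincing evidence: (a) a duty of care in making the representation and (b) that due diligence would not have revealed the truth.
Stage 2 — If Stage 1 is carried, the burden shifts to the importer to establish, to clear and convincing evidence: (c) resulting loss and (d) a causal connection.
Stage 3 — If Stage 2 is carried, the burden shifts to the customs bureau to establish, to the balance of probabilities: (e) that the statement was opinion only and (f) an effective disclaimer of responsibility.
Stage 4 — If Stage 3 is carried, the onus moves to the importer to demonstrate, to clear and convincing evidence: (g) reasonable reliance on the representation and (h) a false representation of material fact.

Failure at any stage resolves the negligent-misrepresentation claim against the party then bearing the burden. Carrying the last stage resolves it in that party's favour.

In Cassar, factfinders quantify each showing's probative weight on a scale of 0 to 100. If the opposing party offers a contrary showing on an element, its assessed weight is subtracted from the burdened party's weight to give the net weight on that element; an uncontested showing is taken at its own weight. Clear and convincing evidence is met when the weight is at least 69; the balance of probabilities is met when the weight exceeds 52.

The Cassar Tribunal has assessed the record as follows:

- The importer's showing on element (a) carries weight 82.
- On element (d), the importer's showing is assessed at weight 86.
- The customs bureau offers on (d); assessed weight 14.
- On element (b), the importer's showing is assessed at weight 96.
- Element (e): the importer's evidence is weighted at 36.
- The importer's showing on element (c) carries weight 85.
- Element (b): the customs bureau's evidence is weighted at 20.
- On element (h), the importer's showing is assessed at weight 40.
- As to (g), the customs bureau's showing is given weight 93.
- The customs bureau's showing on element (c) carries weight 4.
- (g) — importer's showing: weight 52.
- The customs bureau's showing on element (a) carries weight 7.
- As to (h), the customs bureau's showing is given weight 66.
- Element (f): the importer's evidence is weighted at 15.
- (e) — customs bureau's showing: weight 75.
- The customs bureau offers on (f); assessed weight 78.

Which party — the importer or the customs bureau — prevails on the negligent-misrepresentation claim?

Stage 1 — burden on importer; standard: clear and convincing evidence (weight is at least 69).
    (a): 82 − 7 = 75 ≥ 69 [met]
    (b): 96 − 20 = 76 ≥ 69 [met]
  Stage 1 carried; the burden remains with the importer.
Stage 2 — burden on importer; standard: clear and convincing evidence (weight is at least 69).
    (c): 85 − 4 = 81 ≥ 69 [met]
    (d): 86 − 14 = 72 ≥ 69 [met]
  All elements met. The burden passes to the customs bureau.
Stage 3 — burden on customs bureau; standard: the balance of probabilities (weight exceeds 52).
    (e): 75 − 36 = 39 ≤ 52 [not met]
    (f): 78 − 15 = 63 > 52 [met]
  Stage 3 not carried; the customs bureau fails its burden.
The analysis ends at Stage 3; the importer prevails.

importer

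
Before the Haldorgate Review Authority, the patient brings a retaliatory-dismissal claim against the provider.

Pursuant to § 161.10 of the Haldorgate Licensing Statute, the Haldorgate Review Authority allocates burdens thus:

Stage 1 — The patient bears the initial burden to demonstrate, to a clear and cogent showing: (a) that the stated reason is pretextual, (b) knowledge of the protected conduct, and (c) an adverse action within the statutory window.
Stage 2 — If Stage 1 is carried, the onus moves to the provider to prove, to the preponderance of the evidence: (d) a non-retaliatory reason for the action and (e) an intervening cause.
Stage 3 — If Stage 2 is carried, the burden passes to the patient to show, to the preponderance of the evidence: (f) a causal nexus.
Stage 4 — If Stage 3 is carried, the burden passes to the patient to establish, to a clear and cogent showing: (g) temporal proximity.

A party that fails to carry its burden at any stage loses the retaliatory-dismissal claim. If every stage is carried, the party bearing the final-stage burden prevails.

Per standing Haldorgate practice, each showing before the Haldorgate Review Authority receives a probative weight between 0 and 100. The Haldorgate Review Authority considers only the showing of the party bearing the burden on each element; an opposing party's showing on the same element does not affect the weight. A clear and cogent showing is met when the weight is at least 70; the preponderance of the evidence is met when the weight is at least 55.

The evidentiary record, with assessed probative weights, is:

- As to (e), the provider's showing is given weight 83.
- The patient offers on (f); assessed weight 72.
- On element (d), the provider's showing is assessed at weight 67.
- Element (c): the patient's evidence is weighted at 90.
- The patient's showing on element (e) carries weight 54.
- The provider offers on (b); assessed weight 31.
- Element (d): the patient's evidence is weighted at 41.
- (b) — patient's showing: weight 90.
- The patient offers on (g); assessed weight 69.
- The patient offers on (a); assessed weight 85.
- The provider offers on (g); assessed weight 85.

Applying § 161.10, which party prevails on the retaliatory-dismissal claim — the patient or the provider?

provider

At Stage 1 the patient must meet a clear and cogent showing (weight is at least 70): on (a) the weight is 85, which does reach 70, so (a) meets the standard; on (b) the weight is 90 (the provider's 31 is given no effect), ≥ 70, so (b) meets the standard; on (c) the weight is 90, ≥ 70, so (c) meets the standard.
  All elements met. The burden passes to the provider.
At Stage 2 the provider must meet the preponderance of the evidence (weight is at least 55): on (d) the weight is 67 (the patient's 41 is given no effect), ≥ 55, so (d) meets the standard; on (e) the weight is 83 (the patient's 54 is given no effect), which does reach 55, so (e) meets the standard.
  All elements met. The burden passes to the patient.
At Stage 3 the patient must meet the preponderance of the evidence (weight is at least 55): on (f) the weight is 72, which does reach 55, so (f) meets the standard.
  Stage 3 is satisfied; the patient continues to bear the burden.
At Stage 4 the patient must meet a clear and cogent showing (weight is at least 70): on (g) the weight is 69 (the provider's 85 is given no effect), which does not reach 70, so (g) does not meet the standard.
  Stage 4 not carried; the patient fails its burden.
The analysis ends at Stage 4; the provider prevails.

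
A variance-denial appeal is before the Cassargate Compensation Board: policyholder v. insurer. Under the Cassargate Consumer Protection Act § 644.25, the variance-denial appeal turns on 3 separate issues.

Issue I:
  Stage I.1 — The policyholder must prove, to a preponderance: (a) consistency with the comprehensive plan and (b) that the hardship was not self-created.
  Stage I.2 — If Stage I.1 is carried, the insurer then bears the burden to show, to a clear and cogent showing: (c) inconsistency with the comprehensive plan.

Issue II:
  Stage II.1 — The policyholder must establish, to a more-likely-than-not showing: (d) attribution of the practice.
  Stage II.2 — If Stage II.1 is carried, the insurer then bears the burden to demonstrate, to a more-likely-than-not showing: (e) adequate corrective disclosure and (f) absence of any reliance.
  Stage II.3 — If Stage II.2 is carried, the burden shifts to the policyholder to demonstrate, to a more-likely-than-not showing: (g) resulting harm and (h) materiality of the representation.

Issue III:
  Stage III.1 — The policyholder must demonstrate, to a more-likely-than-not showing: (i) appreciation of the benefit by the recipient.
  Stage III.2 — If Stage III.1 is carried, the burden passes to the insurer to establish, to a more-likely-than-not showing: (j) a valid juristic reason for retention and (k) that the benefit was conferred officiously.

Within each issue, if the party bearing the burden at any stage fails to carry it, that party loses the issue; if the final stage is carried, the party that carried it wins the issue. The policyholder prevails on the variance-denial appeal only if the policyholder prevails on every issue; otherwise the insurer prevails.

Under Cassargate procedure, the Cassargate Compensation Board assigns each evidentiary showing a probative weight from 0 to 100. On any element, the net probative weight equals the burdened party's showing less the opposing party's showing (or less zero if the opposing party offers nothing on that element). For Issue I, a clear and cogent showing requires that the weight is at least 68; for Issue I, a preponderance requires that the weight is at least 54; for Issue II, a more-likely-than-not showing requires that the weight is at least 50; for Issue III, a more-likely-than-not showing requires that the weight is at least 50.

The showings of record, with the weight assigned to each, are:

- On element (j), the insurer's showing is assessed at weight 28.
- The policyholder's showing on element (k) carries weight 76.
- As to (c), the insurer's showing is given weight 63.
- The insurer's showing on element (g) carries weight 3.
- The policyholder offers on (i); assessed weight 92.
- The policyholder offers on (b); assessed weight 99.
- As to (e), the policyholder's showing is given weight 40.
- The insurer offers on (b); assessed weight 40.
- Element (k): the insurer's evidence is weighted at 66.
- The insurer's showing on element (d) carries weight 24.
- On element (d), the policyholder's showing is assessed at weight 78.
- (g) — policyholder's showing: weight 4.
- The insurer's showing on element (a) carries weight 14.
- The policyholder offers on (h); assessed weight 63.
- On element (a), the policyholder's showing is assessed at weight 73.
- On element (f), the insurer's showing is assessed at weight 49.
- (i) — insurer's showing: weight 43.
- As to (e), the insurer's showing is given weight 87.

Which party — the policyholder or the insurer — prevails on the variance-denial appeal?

insurer

— Issue I —
Stage I.1 (policyholder, a preponderance, weight is at least 54): (a) net 73−14=59 ≥ 54 — meets; (b) net 99−40=59 ≥ 54 — meets.
  Stage I.1 carried; the burden shifts to the insurer.
Stage I.2 (insurer, a clear and cogent showing, weight is at least 68): (c) 63 < 68 — fails.
  The insurer does not carry Stage I.2.
The policyholder prevails on this issue.
— Issue II —
Stage II.1 — burden on policyholder; standard: a more-likely-than-not showing (weight is at least 50).
    (d): 78 − 24 = 54 ≥ 50 [met]
  The policyholder carries Stage II.1; the insurer now bears the burden.
Stage II.2 — burden on insurer; standard: a more-likely-than-not showing (weight is at least 50).
    (e): 87 − 40 = 47 < 50 [not met]
    (f): 49 < 50 [not met]
  Not every element is met, so the insurer fails to carry Stage II.2.
So the policyholder prevails on this issue.
— Issue III —
At Stage III.1 the policyholder must meet a more-likely-than-not showing (weight is at least 50): on (i) the weight is 92 less the opposing 43 gives net 49, which does not reach 50, so (i) does not meet the standard.
  Not every element is met, so the policyholder fails to carry Stage III.1.
The insurer prevails on this issue.
Per-issue: Issue I → policyholder; Issue II → policyholder; Issue III → insurer. The policyholder must prevail on every issue; overall, the insurer prevails.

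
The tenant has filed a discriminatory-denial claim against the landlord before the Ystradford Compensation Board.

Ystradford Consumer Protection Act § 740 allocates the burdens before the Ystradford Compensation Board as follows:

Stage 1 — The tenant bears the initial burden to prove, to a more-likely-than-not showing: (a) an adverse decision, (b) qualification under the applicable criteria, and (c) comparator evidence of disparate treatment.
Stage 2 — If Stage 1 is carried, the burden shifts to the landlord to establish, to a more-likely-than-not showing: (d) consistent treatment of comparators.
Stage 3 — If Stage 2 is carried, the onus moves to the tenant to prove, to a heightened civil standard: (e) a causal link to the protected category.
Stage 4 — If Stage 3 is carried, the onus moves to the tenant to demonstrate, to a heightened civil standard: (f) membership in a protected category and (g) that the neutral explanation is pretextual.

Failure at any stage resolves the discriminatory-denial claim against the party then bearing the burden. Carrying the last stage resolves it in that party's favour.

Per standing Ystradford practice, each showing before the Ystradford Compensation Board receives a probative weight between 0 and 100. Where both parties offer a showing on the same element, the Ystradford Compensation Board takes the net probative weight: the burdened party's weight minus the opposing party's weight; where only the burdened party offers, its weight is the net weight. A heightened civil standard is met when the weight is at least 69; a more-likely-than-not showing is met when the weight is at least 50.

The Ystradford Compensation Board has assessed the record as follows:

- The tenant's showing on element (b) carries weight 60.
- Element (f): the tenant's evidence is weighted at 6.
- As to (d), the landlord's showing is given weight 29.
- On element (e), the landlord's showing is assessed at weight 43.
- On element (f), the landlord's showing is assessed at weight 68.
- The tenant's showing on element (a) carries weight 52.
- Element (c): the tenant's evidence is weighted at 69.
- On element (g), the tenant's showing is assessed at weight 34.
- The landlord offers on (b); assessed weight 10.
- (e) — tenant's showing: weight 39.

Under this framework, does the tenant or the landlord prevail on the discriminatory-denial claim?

Stage 1 — burden on tenant; standard: a more-likely-than-not showing (weight is at least 50).
    (a): 52 ≥ 50 [met]
    (b): 60 − 10 = 50 ≥ 50 [met]
    (c): 69 ≥ 50 [met]
  Stage 1 is satisfied; the onus moves to the landlord.
Stage 2 — burden on landlord; standard: a more-likely-than-not showing (weight is at least 50).
    (d): 29 < 50 [not met]
  Stage 2 not carried; the landlord fails its burden.
The tenant prevails.

tenant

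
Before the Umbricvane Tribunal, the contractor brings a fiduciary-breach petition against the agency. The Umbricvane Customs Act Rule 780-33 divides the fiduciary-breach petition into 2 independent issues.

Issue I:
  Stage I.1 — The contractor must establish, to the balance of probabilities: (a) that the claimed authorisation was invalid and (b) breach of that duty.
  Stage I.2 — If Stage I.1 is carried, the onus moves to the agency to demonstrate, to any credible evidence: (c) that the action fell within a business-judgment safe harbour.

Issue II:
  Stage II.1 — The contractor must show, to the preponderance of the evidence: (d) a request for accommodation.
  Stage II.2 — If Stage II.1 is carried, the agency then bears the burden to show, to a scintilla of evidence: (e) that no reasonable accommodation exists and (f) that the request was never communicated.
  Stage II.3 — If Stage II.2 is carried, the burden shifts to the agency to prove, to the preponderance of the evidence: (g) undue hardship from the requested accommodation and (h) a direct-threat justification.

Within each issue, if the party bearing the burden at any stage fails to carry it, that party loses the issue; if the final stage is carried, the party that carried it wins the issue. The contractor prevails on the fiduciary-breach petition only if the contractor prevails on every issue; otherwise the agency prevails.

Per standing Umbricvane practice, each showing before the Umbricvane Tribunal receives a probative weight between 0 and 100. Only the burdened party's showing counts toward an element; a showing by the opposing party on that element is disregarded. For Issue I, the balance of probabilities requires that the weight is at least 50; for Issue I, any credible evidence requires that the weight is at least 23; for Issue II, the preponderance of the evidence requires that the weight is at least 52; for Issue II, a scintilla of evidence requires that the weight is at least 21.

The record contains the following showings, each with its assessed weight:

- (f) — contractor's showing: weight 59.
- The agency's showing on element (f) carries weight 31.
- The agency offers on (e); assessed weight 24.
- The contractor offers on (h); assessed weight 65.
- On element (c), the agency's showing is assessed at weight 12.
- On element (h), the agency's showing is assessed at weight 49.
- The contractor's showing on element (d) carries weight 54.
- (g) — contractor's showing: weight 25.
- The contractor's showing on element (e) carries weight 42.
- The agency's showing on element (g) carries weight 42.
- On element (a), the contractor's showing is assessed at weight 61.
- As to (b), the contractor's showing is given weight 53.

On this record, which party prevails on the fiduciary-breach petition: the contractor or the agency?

— Issue I —
Stage I.1 — burden on contractor; standard: the balance of probabilities (weight is at least 50).
    (a): 61 ≥ 50 [met]
    (b): 53 ≥ 50 [met]
  All elements met. The burden passes to the agency.
Stage I.2 — burden on agency; standard: any credible evidence (weight is at least 23).
    (c): 12 < 23 [not met]
  Not every element is met, so the agency fails to carry Stage I.2.
So the contractor prevails on this issue.
— Issue II —
At Stage II.1 the contractor must meet the preponderance of the evidence (weight is at least 52): on (d) the weight is 54, which does reach 52, so (d) meets the standard.
  All elements met. The burden passes to the agency.
At Stage II.2 the agency must meet a scintilla of evidence (weight is at least 21): on (e) the weight is 24 (the contractor's 42 is given no effect), which does reach 21, so (e) meets the standard; on (f) the weight is 31 (the contractor's 59 is given no effect), which does reach 21, so (f) meets the standard.
  All elements met. The agency retains the burden for Stage II.3.
At Stage II.3 the agency must meet the preponderance of the evidence (weight is at least 52): on (g) the weight is 42 (the contractor's 25 is given no effect), < 52, so (g) does not meet the standard; on (h) the weight is 49 (the contractor's 65 is given no effect), which does not reach 52, so (h) does not meet the standard.
  The agency does not carry Stage II.3.
The analysis ends at Stage II.3; the contractor prevails on this issue.
Per-issue: Issue I → contractor; Issue II → contractor. The contractor must prevail on every issue; overall, the contractor prevails.

contractor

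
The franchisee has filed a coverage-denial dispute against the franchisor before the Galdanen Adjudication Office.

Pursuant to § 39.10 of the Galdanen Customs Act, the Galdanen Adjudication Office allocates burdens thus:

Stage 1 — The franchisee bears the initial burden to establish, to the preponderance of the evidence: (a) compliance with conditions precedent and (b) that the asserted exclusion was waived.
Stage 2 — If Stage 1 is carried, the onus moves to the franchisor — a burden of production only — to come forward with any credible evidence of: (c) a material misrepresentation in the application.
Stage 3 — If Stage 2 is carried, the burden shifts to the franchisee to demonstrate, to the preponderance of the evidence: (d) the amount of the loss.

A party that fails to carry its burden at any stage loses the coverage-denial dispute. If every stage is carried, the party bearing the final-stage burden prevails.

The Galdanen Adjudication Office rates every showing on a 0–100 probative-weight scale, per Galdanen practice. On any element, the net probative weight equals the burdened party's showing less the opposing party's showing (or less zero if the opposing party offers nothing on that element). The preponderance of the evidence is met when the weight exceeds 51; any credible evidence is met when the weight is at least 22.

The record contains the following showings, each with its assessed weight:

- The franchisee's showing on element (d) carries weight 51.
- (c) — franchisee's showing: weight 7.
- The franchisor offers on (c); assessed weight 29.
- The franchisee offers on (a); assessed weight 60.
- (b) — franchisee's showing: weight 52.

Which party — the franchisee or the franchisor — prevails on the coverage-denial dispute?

Stage 1 (franchisee, the preponderance of the evidence, weight exceeds 51): (a) 60 > 51 — meets; (b) 52 > 51 — meets.
  The franchisee carries Stage 1; the franchisor now bears the burden.
Stage 2 (franchisor, any credible evidence, weight is at least 22): (c) net 29−7=22 ≥ 22 — meets.
  All elements met. The burden passes to the franchisee.
Stage 3 (franchisee, the preponderance of the evidence, weight exceeds 51): (d) 51 ≤ 51 — fails.
  The franchisee does not carry Stage 3.
The franchisor prevails.

franchisor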